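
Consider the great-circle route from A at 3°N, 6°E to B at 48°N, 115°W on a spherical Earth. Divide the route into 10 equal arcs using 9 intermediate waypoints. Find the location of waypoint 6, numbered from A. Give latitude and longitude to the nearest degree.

≈ 48°N, 48°W

Write both endpoints as unit vectors p₁, p₂ with components (cos φ cos λ, cos φ sin λ, sin φ).
The central angle between the endpoints is δ = arccos(p₁·p₂) ≈ 1.881 rad (107.8°).
Interpolate at f = 6/10 with slerp weights a = sin((1−f)δ)/sin δ ≈ 0.718, b = sin(fδ)/sin δ ≈ 0.949.
p = a·p₁ + b·p₂ ≈ (0.444, -0.501, 0.743); φ = arcsin(p_z) ≈ 47.98°, λ = atan2(p_y, p_x) ≈ -48.41°.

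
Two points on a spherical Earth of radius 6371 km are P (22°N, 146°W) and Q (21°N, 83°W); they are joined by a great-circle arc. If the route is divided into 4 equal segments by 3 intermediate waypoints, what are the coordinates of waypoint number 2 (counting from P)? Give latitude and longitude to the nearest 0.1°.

Write both endpoints as unit vectors p₁, p₂ with components (cos φ cos λ, cos φ sin λ, sin φ).
The central angle between the endpoints is δ = arccos(p₁·p₂) ≈ 1.015 rad (58.2°).
Interpolate at f = 2/4 with slerp weights a = sin((1−f)δ)/sin δ ≈ 0.572, b = sin(fδ)/sin δ ≈ 0.572.
p = a·p₁ + b·p₂ ≈ (-0.375, -0.827, 0.419); φ = arcsin(p_z) ≈ 24.80°, λ = atan2(p_y, p_x) ≈ -114.38°.

≈ (24.8°N, 114.4°W)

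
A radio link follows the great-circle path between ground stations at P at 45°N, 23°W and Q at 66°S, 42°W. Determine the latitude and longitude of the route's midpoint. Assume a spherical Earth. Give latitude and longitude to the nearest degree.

≈ 11°S, 30°W

From cos δ = sin φ₁ sin φ₂ + cos φ₁ cos φ₂ cos Δλ, the central angle is δ ≈ 1.954 rad (112.0°).
Interpolate at f = 1/2 with slerp weights a = sin((1−f)δ)/sin δ ≈ 0.894, b = sin(fδ)/sin δ ≈ 0.894.
p = a·p₁ + b·p₂ ≈ (0.852, -0.490, -0.185); φ = arcsin(p_z) ≈ -10.63°, λ = atan2(p_y, p_x) ≈ -29.92°.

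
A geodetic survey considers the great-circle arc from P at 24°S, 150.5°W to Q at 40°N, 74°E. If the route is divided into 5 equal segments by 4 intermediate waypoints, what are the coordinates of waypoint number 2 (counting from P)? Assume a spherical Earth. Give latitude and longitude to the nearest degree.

≈ 11°N, 165°E

The haversine formula gives a central angle δ ≈ 2.435 rad (139.5°) between the endpoints.
Interpolate at f = 2/5 with slerp weights a = sin((1−f)δ)/sin δ ≈ 1.531, b = sin(fδ)/sin δ ≈ 1.274.
p = a·p₁ + b·p₂ ≈ (-0.948, 0.249, 0.196); φ = arcsin(p_z) ≈ 11.32°, λ = atan2(p_y, p_x) ≈ 165.26°.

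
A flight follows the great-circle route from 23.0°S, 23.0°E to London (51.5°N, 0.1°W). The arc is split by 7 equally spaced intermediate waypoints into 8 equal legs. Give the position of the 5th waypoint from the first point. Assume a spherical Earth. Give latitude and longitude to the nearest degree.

Write both endpoints as unit vectors p₁, p₂ with components (cos φ cos λ, cos φ sin λ, sin φ).
The central angle between the endpoints is δ = arccos(p₁·p₂) ≈ 1.348 rad (77.2°).
Interpolate at f = 5/8 with slerp weights a = sin((1−f)δ)/sin δ ≈ 0.496, b = sin(fδ)/sin δ ≈ 0.765.
p = a·p₁ + b·p₂ ≈ (0.897, 0.178, 0.405); φ = arcsin(p_z) ≈ 23.88°, λ = atan2(p_y, p_x) ≈ 11.21°.

≈ 24°N, 11°E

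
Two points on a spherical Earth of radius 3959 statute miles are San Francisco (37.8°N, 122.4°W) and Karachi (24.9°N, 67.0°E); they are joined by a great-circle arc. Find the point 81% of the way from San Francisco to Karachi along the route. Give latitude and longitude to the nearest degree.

≈ 47°N, 72°E

Write both endpoints as unit vectors p₁, p₂ with components (cos φ cos λ, cos φ sin λ, sin φ).
The central angle between the endpoints is δ = arccos(p₁·p₂) ≈ 2.036 rad (116.7°).
Interpolate at f = 0.81 with slerp weights a = sin((1−f)δ)/sin δ ≈ 0.422, b = sin(fδ)/sin δ ≈ 1.116.
p = a·p₁ + b·p₂ ≈ (0.217, 0.650, 0.729); φ = arcsin(p_z) ≈ 46.77°, λ = atan2(p_y, p_x) ≈ 71.56°.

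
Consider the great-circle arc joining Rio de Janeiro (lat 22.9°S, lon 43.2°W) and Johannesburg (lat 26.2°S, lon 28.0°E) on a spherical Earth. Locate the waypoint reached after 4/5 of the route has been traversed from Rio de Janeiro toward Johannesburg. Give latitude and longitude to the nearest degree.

≈ lat 29°S, lon 14°E

The haversine formula gives a central angle δ ≈ 1.117 rad (64.0°) between the endpoints.
Interpolate at f = 4/5 with slerp weights a = sin((1−f)δ)/sin δ ≈ 0.247, b = sin(fδ)/sin δ ≈ 0.867.
p = a·p₁ + b·p₂ ≈ (0.853, 0.210, -0.479); φ = arcsin(p_z) ≈ -28.60°, λ = atan2(p_y, p_x) ≈ 13.83°.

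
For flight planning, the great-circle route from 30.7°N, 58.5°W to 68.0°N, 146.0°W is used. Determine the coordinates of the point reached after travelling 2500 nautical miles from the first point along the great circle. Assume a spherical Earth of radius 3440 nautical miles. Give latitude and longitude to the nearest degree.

Convert each endpoint to a unit vector on the sphere (x = cos φ cos λ, y = cos φ sin λ, z = sin φ).
The central angle between the endpoints is δ = arccos(p₁·p₂) ≈ 1.062 rad (60.8°). The total great-circle distance is δ·R ≈ 1.062 × 3440 ≈ 3652 nmi, so the target fraction is f = 2500/3652 ≈ 0.685.
Interpolate at f ≈ 0.685 with slerp weights a = sin((1−f)δ)/sin δ ≈ 0.376, b = sin(fδ)/sin δ ≈ 0.761.
p = a·p₁ + b·p₂ ≈ (-0.067, -0.435, 0.898); φ = arcsin(p_z) ≈ 63.86°, λ = atan2(p_y, p_x) ≈ -98.77°.

≈ 64°N, 99°W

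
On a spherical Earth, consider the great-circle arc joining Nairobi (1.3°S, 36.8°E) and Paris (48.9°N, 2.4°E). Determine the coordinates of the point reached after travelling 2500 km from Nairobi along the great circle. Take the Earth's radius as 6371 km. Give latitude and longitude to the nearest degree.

≈ 19°N, 27°E

Convert each endpoint to a unit vector on the sphere (x = cos φ cos λ, y = cos φ sin λ, z = sin φ).
The central angle between the endpoints is δ = arccos(p₁·p₂) ≈ 1.018 rad (58.3°). The total great-circle distance is δ·R ≈ 1.018 × 6371 ≈ 6485 km, so the target fraction is f = 2500/6485 ≈ 0.386.
Interpolate at f ≈ 0.386 with slerp weights a = sin((1−f)δ)/sin δ ≈ 0.688, b = sin(fδ)/sin δ ≈ 0.449.
p = a·p₁ + b·p₂ ≈ (0.846, 0.424, 0.323); φ = arcsin(p_z) ≈ 18.85°, λ = atan2(p_y, p_x) ≈ 26.64°.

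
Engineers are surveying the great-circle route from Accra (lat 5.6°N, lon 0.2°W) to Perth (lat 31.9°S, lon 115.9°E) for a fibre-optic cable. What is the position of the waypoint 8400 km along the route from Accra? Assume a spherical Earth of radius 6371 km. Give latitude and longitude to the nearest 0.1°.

Convert each endpoint to a unit vector on the sphere (x = cos φ cos λ, y = cos φ sin λ, z = sin φ).
The central angle between the endpoints is δ = arccos(p₁·p₂) ≈ 2.008 rad (115.0°). The total great-circle distance is δ·R ≈ 2.008 × 6371 ≈ 12792 km, so the target fraction is f = 8400/12792 ≈ 0.657.
Interpolate at f ≈ 0.657 with slerp weights a = sin((1−f)δ)/sin δ ≈ 0.702, b = sin(fδ)/sin δ ≈ 1.069.
p = a·p₁ + b·p₂ ≈ (0.302, 0.814, -0.496); φ = arcsin(p_z) ≈ -29.75°, λ = atan2(p_y, p_x) ≈ 69.62°.

≈ lat 29.8°S, lon 69.6°E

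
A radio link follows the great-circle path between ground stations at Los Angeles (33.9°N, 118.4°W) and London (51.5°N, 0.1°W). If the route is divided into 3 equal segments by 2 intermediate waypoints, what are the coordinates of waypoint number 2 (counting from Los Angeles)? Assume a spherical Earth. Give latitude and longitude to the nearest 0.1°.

Write both endpoints as unit vectors p₁, p₂ with components (cos φ cos λ, cos φ sin λ, sin φ).
The central angle between the endpoints is δ = arccos(p₁·p₂) ≈ 1.378 rad (79.0°).
Interpolate at f = 2/3 with slerp weights a = sin((1−f)δ)/sin δ ≈ 0.452, b = sin(fδ)/sin δ ≈ 0.810.
p = a·p₁ + b·p₂ ≈ (0.326, -0.331, 0.886); φ = arcsin(p_z) ≈ 62.34°, λ = atan2(p_y, p_x) ≈ -45.43°.

≈ 62.3°N, 45.4°W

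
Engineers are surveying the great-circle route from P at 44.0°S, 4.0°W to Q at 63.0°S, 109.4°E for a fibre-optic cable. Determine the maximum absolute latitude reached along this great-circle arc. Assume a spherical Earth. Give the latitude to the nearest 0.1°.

≈ 69.9°S

The great circle lies in the plane with unit normal n̂ = (p₁ × p₂)/|p₁ × p₂|.
Here n̂_z ≈ +0.344; the vertex latitude is φ_max = arccos|n̂_z| ≈ 69.9°.
Check via Clairaut: cos φ_max = |cos φ₁| · sin C = cos(44.0°)·sin(151.5°) ≈ 0.344, again giving ≈ 69.9°.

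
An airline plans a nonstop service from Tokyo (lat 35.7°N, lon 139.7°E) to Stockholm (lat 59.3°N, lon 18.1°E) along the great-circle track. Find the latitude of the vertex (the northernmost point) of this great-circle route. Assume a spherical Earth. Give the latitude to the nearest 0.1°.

The great circle lies in the plane with unit normal n̂ = (p₁ × p₂)/|p₁ × p₂|.
Here n̂_z ≈ -0.368; the vertex latitude is φ_max = arccos|n̂_z| ≈ 68.4°.
Check via Clairaut: cos φ_max = |cos φ₁| · sin C = cos(35.7°)·sin(27.0°) ≈ 0.368, again giving ≈ 68.4°.

≈ 68.4°N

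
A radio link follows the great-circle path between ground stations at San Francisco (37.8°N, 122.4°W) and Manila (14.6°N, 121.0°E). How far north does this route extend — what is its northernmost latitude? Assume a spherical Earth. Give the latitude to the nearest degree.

The great circle lies in the plane with unit normal n̂ = (p₁ × p₂)/|p₁ × p₂|.
Here n̂_z ≈ -0.696; the vertex latitude is φ_max = arccos|n̂_z| ≈ 45.9°.
Check via Clairaut: cos φ_max = |cos φ₁| · sin C = cos(37.8°)·sin(61.8°) ≈ 0.696, again giving ≈ 45.9°.

≈ 46°N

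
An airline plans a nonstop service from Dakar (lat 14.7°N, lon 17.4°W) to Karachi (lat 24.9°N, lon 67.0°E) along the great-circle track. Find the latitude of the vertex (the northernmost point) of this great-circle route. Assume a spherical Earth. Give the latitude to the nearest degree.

≈ 27°N

The great circle lies in the plane with unit normal n̂ = (p₁ × p₂)/|p₁ × p₂|.
Here n̂_z ≈ +0.890; the vertex latitude is φ_max = arccos|n̂_z| ≈ 27.2°.
Check via Clairaut: cos φ_max = |cos φ₁| · sin C = cos(14.7°)·sin(66.9°) ≈ 0.890, again giving ≈ 27.2°.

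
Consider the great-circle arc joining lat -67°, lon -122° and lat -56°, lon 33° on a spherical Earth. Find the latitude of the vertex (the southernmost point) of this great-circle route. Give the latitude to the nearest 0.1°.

≈ -83.6°

The great circle lies in the plane with unit normal n̂ = (p₁ × p₂)/|p₁ × p₂|.
Here n̂_z ≈ +0.112; the vertex latitude is φ_max = arccos|n̂_z| ≈ 83.6°.
Check via Clairaut: cos φ_max = |cos φ₁| · sin C = cos(67.0°)·sin(163.4°) ≈ 0.112, again giving ≈ 83.6°.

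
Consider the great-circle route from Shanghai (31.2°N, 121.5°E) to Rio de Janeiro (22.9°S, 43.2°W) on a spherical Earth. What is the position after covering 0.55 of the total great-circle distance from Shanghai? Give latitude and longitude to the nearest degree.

The haversine formula gives a central angle δ ≈ 2.864 rad (164.1°) between the endpoints.
Interpolate at f = 0.55 with slerp weights a = sin((1−f)δ)/sin δ ≈ 3.499, b = sin(fδ)/sin δ ≈ 3.644.
p = a·p₁ + b·p₂ ≈ (0.883, 0.255, 0.395); φ = arcsin(p_z) ≈ 23.27°, λ = atan2(p_y, p_x) ≈ 16.09°.

≈ 23°N, 16°E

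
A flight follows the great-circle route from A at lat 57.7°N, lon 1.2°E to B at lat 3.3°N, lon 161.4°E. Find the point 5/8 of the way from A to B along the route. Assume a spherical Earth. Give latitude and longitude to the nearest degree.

≈ lat 46°N, lon 150°E

The haversine formula gives a central angle δ ≈ 2.041 rad (117.0°) between the endpoints.
Interpolate at f = 5/8 with slerp weights a = sin((1−f)δ)/sin δ ≈ 0.777, b = sin(fδ)/sin δ ≈ 1.073.
p = a·p₁ + b·p₂ ≈ (-0.600, 0.350, 0.719); φ = arcsin(p_z) ≈ 45.96°, λ = atan2(p_y, p_x) ≈ 149.72°.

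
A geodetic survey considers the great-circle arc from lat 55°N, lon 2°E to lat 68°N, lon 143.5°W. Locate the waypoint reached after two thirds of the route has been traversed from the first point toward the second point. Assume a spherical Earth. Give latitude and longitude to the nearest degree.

Write both endpoints as unit vectors p₁, p₂ with components (cos φ cos λ, cos φ sin λ, sin φ).
The central angle between the endpoints is δ = arccos(p₁·p₂) ≈ 0.949 rad (54.4°).
Interpolate at f = 2/3 with slerp weights a = sin((1−f)δ)/sin δ ≈ 0.383, b = sin(fδ)/sin δ ≈ 0.727.
p = a·p₁ + b·p₂ ≈ (0.000, -0.154, 0.988); φ = arcsin(p_z) ≈ 81.12°, λ = atan2(p_y, p_x) ≈ -89.88°.

≈ lat 81°N, lon 90°W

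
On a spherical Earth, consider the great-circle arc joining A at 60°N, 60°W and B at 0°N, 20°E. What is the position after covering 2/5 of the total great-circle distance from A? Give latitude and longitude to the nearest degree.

From cos δ = sin φ₁ sin φ₂ + cos φ₁ cos φ₂ cos Δλ, the central angle is δ ≈ 1.484 rad (85.0°).
Interpolate at f = 2/5 with slerp weights a = sin((1−f)δ)/sin δ ≈ 0.780, b = sin(fδ)/sin δ ≈ 0.561.
p = a·p₁ + b·p₂ ≈ (0.723, -0.146, 0.676); φ = arcsin(p_z) ≈ 42.51°, λ = atan2(p_y, p_x) ≈ -11.41°.

≈ 43°N, 11°W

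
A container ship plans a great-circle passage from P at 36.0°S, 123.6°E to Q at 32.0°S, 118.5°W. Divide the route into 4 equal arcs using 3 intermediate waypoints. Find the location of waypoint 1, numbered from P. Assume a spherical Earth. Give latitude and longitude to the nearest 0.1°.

≈ 48.5°S, 149.4°E

Convert each endpoint to a unit vector on the sphere (x = cos φ cos λ, y = cos φ sin λ, z = sin φ).
The central angle between the endpoints is δ = arccos(p₁·p₂) ≈ 1.580 rad (90.5°).
Interpolate at f = 1/4 with slerp weights a = sin((1−f)δ)/sin δ ≈ 0.927, b = sin(fδ)/sin δ ≈ 0.385.
p = a·p₁ + b·p₂ ≈ (-0.571, 0.338, -0.749); φ = arcsin(p_z) ≈ -48.47°, λ = atan2(p_y, p_x) ≈ 149.39°.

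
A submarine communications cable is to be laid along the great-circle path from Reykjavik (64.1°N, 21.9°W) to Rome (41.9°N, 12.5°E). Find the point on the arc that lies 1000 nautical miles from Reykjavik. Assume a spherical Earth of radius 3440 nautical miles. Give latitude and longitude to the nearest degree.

From cos δ = sin φ₁ sin φ₂ + cos φ₁ cos φ₂ cos Δλ, the central angle is δ ≈ 0.518 rad (29.7°). The total great-circle distance is δ·R ≈ 0.518 × 3440 ≈ 1781 nmi, so the target fraction is f = 1000/1781 ≈ 0.562.
Interpolate at f ≈ 0.562 with slerp weights a = sin((1−f)δ)/sin δ ≈ 0.455, b = sin(fδ)/sin δ ≈ 0.579.
p = a·p₁ + b·p₂ ≈ (0.605, 0.019, 0.796); φ = arcsin(p_z) ≈ 52.73°, λ = atan2(p_y, p_x) ≈ 1.82°.

≈ 53°N, 2°E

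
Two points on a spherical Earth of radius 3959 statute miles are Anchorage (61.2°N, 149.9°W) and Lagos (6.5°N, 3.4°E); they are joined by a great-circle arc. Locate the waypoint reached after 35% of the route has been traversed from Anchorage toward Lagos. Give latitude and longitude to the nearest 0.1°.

Write both endpoints as unit vectors p₁, p₂ with components (cos φ cos λ, cos φ sin λ, sin φ).
The central angle between the endpoints is δ = arccos(p₁·p₂) ≈ 1.905 rad (109.2°).
Interpolate at f = 0.35 with slerp weights a = sin((1−f)δ)/sin δ ≈ 1.001, b = sin(fδ)/sin δ ≈ 0.655.
p = a·p₁ + b·p₂ ≈ (0.232, -0.203, 0.951); φ = arcsin(p_z) ≈ 72.02°, λ = atan2(p_y, p_x) ≈ -41.17°.

≈ (72.0°N, 41.2°W)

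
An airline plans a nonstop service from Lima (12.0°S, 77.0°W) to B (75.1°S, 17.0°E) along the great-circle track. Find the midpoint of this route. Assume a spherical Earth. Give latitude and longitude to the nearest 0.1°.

≈ (49.8°S, 62.0°W)

Write both endpoints as unit vectors p₁, p₂ with components (cos φ cos λ, cos φ sin λ, sin φ).
The central angle between the endpoints is δ = arccos(p₁·p₂) ≈ 1.386 rad (79.4°).
Interpolate at f = 1/2 with slerp weights a = sin((1−f)δ)/sin δ ≈ 0.650, b = sin(fδ)/sin δ ≈ 0.650.
p = a·p₁ + b·p₂ ≈ (0.303, -0.571, -0.763); φ = arcsin(p_z) ≈ -49.76°, λ = atan2(p_y, p_x) ≈ -62.04°.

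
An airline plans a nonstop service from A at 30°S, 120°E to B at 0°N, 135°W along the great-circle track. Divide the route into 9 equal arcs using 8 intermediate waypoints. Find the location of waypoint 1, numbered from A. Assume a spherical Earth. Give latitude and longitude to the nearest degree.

≈ 31°S, 133°E

Convert each endpoint to a unit vector on the sphere (x = cos φ cos λ, y = cos φ sin λ, z = sin φ).
The central angle between the endpoints is δ = arccos(p₁·p₂) ≈ 1.797 rad (103.0°).
Interpolate at f = 1/9 with slerp weights a = sin((1−f)δ)/sin δ ≈ 1.026, b = sin(fδ)/sin δ ≈ 0.204.
p = a·p₁ + b·p₂ ≈ (-0.588, 0.625, -0.513); φ = arcsin(p_z) ≈ -30.86°, λ = atan2(p_y, p_x) ≈ 133.24°.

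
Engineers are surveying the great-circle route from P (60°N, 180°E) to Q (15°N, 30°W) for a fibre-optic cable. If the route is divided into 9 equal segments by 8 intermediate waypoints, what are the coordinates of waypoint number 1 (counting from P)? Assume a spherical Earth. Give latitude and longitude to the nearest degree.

The haversine formula gives a central angle δ ≈ 1.766 rad (101.2°) between the endpoints.
Interpolate at f = 1/9 with slerp weights a = sin((1−f)δ)/sin δ ≈ 1.019, b = sin(fδ)/sin δ ≈ 0.199.
p = a·p₁ + b·p₂ ≈ (-0.343, -0.096, 0.934); φ = arcsin(p_z) ≈ 69.11°, λ = atan2(p_y, p_x) ≈ -164.38°.

≈ (69°N, 164°W)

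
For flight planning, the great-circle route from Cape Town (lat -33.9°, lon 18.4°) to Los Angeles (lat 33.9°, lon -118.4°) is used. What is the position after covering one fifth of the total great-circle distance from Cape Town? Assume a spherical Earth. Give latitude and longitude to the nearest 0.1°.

Convert each endpoint to a unit vector on the sphere (x = cos φ cos λ, y = cos φ sin λ, z = sin φ).
The central angle between the endpoints is δ = arccos(p₁·p₂) ≈ 2.521 rad (144.4°).
Interpolate at f = 1/5 with slerp weights a = sin((1−f)δ)/sin δ ≈ 1.551, b = sin(fδ)/sin δ ≈ 0.830.
p = a·p₁ + b·p₂ ≈ (0.894, -0.200, -0.402); φ = arcsin(p_z) ≈ -23.70°, λ = atan2(p_y, p_x) ≈ -12.60°.

≈ lat -23.7°, lon -12.6°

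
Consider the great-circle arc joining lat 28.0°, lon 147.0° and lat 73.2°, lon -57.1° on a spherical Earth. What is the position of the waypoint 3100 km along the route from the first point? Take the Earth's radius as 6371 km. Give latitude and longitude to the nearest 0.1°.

The haversine formula gives a central angle δ ≈ 1.353 rad (77.5°) between the endpoints. The total great-circle distance is δ·R ≈ 1.353 × 6371 ≈ 8617 km, so the target fraction is f = 3100/8617 ≈ 0.360.
Interpolate at f ≈ 0.360 with slerp weights a = sin((1−f)δ)/sin δ ≈ 0.780, b = sin(fδ)/sin δ ≈ 0.479.
p = a·p₁ + b·p₂ ≈ (-0.503, 0.259, 0.825); φ = arcsin(p_z) ≈ 55.57°, λ = atan2(p_y, p_x) ≈ 152.74°.

≈ lat 55.6°, lon 152.7°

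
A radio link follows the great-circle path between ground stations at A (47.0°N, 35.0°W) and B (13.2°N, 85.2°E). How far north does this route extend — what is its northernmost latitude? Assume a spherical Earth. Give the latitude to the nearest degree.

≈ 54°N

The great circle lies in the plane with unit normal n̂ = (p₁ × p₂)/|p₁ × p₂|.
Here n̂_z ≈ +0.582; the vertex latitude is φ_max = arccos|n̂_z| ≈ 54.4°.
Check via Clairaut: cos φ_max = |cos φ₁| · sin C = cos(47.0°)·sin(58.6°) ≈ 0.582, again giving ≈ 54.4°.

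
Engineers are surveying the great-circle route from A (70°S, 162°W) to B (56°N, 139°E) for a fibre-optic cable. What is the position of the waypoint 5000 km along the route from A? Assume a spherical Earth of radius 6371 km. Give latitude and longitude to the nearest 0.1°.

≈ (28.8°S, 166.2°E)

Write both endpoints as unit vectors p₁, p₂ with components (cos φ cos λ, cos φ sin λ, sin φ).
The central angle between the endpoints is δ = arccos(p₁·p₂) ≈ 2.319 rad (132.9°). The total great-circle distance is δ·R ≈ 2.319 × 6371 ≈ 14776 km, so the target fraction is f = 5000/14776 ≈ 0.338.
Interpolate at f ≈ 0.338 with slerp weights a = sin((1−f)δ)/sin δ ≈ 1.364, b = sin(fδ)/sin δ ≈ 0.964.
p = a·p₁ + b·p₂ ≈ (-0.851, 0.210, -0.482); φ = arcsin(p_z) ≈ -28.82°, λ = atan2(p_y, p_x) ≈ 166.15°.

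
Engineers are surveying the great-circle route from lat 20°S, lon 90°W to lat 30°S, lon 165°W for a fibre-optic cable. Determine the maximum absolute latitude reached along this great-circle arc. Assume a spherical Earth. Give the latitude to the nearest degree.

≈ 32°S

The great circle lies in the plane with unit normal n̂ = (p₁ × p₂)/|p₁ × p₂|.
Here n̂_z ≈ -0.850; the vertex latitude is φ_max = arccos|n̂_z| ≈ 31.7°.
Check via Clairaut: cos φ_max = |cos φ₁| · sin C = cos(20.0°)·sin(115.2°) ≈ 0.850, again giving ≈ 31.7°.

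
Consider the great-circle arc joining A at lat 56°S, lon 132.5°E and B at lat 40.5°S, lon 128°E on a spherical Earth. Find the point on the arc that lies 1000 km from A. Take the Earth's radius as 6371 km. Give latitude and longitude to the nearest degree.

Write both endpoints as unit vectors p₁, p₂ with components (cos φ cos λ, cos φ sin λ, sin φ).
The central angle between the endpoints is δ = arccos(p₁·p₂) ≈ 0.275 rad (15.8°). The total great-circle distance is δ·R ≈ 0.275 × 6371 ≈ 1754 km, so the target fraction is f = 1000/1754 ≈ 0.570.
Interpolate at f ≈ 0.570 with slerp weights a = sin((1−f)δ)/sin δ ≈ 0.435, b = sin(fδ)/sin δ ≈ 0.575.
p = a·p₁ + b·p₂ ≈ (-0.433, 0.524, -0.734); φ = arcsin(p_z) ≈ -47.19°, λ = atan2(p_y, p_x) ≈ 129.61°.

≈ lat 47°S, lon 130°E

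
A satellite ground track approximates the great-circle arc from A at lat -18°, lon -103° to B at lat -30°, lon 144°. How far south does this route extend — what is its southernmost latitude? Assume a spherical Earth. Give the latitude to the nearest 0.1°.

≈ -39.7°

The great circle lies in the plane with unit normal n̂ = (p₁ × p₂)/|p₁ × p₂|.
Here n̂_z ≈ -0.769; the vertex latitude is φ_max = arccos|n̂_z| ≈ 39.7°.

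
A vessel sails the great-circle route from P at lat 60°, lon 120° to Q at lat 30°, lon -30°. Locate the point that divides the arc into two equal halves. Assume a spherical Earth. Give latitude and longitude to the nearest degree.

≈ lat 70°, lon 0°

Write both endpoints as unit vectors p₁, p₂ with components (cos φ cos λ, cos φ sin λ, sin φ).
The central angle between the endpoints is δ = arccos(p₁·p₂) ≈ 1.513 rad (86.7°).
Interpolate at f = 1/2 with slerp weights a = sin((1−f)δ)/sin δ ≈ 0.687, b = sin(fδ)/sin δ ≈ 0.687.
p = a·p₁ + b·p₂ ≈ (0.344, 0.000, 0.939); φ = arcsin(p_z) ≈ 69.90°, λ = atan2(p_y, p_x) ≈ 0.00°.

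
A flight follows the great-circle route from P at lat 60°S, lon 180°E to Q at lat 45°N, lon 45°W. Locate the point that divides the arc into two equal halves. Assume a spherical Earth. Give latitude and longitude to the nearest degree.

Write both endpoints as unit vectors p₁, p₂ with components (cos φ cos λ, cos φ sin λ, sin φ).
The central angle between the endpoints is δ = arccos(p₁·p₂) ≈ 2.611 rad (149.6°).
Interpolate at f = 1/2 with slerp weights a = sin((1−f)δ)/sin δ ≈ 1.906, b = sin(fδ)/sin δ ≈ 1.906.
p = a·p₁ + b·p₂ ≈ (0.000, -0.953, -0.303); φ = arcsin(p_z) ≈ -17.63°, λ = atan2(p_y, p_x) ≈ -90.00°.

≈ lat 18°S, lon 90°W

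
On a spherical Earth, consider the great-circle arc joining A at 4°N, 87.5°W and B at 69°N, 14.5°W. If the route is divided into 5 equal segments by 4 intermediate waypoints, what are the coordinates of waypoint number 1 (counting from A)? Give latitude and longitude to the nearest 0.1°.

≈ 19.0°N, 81.7°W

Convert each endpoint to a unit vector on the sphere (x = cos φ cos λ, y = cos φ sin λ, z = sin φ).
The central angle between the endpoints is δ = arccos(p₁·p₂) ≈ 1.400 rad (80.2°).
Interpolate at f = 1/5 with slerp weights a = sin((1−f)δ)/sin δ ≈ 0.913, b = sin(fδ)/sin δ ≈ 0.280.
p = a·p₁ + b·p₂ ≈ (0.137, -0.936, 0.326); φ = arcsin(p_z) ≈ 19.00°, λ = atan2(p_y, p_x) ≈ -81.67°.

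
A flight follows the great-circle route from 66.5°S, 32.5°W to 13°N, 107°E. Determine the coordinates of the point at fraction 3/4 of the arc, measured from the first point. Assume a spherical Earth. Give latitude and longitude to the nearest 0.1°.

≈ 15.7°S, 98.0°E

Convert each endpoint to a unit vector on the sphere (x = cos φ cos λ, y = cos φ sin λ, z = sin φ).
The central angle between the endpoints is δ = arccos(p₁·p₂) ≈ 2.096 rad (120.1°).
Interpolate at f = 3/4 with slerp weights a = sin((1−f)δ)/sin δ ≈ 0.579, b = sin(fδ)/sin δ ≈ 1.156.
p = a·p₁ + b·p₂ ≈ (-0.135, 0.953, -0.270); φ = arcsin(p_z) ≈ -15.69°, λ = atan2(p_y, p_x) ≈ 98.05°.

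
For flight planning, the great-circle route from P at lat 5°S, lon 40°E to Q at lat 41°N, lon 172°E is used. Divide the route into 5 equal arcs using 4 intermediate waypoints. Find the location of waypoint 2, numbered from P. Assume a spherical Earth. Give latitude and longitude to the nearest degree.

≈ lat 30°N, lon 77°E

Convert each endpoint to a unit vector on the sphere (x = cos φ cos λ, y = cos φ sin λ, z = sin φ).
The central angle between the endpoints is δ = arccos(p₁·p₂) ≈ 2.165 rad (124.1°).
Interpolate at f = 2/5 with slerp weights a = sin((1−f)δ)/sin δ ≈ 1.163, b = sin(fδ)/sin δ ≈ 0.920.
p = a·p₁ + b·p₂ ≈ (0.200, 0.841, 0.502); φ = arcsin(p_z) ≈ 30.14°, λ = atan2(p_y, p_x) ≈ 76.62°.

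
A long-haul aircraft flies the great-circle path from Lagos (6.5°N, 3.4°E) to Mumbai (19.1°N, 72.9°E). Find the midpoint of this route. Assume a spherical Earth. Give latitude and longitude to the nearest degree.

Convert each endpoint to a unit vector on the sphere (x = cos φ cos λ, y = cos φ sin λ, z = sin φ).
The central angle between the endpoints is δ = arccos(p₁·p₂) ≈ 1.196 rad (68.5°).
Interpolate at f = 1/2 with slerp weights a = sin((1−f)δ)/sin δ ≈ 0.605, b = sin(fδ)/sin δ ≈ 0.605.
p = a·p₁ + b·p₂ ≈ (0.768, 0.582, 0.266); φ = arcsin(p_z) ≈ 15.45°, λ = atan2(p_y, p_x) ≈ 37.15°.

≈ 15°N, 37°E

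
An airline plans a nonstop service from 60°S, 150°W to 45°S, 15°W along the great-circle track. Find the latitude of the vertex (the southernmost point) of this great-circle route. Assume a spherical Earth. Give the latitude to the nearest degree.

≈ 74°S

The great circle lies in the plane with unit normal n̂ = (p₁ × p₂)/|p₁ × p₂|.
Here n̂_z ≈ +0.268; the vertex latitude is φ_max = arccos|n̂_z| ≈ 74.4°.
Check via Clairaut: cos φ_max = |cos φ₁| · sin C = cos(60.0°)·sin(147.6°) ≈ 0.268, again giving ≈ 74.4°.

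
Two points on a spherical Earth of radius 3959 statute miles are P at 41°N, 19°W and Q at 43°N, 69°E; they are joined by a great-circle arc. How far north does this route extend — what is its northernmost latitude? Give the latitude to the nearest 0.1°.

≈ 51.4°N

The great circle lies in the plane with unit normal n̂ = (p₁ × p₂)/|p₁ × p₂|.
Here n̂_z ≈ +0.624; the vertex latitude is φ_max = arccos|n̂_z| ≈ 51.4°.
Check via Clairaut: cos φ_max = |cos φ₁| · sin C = cos(41.0°)·sin(55.7°) ≈ 0.624, again giving ≈ 51.4°.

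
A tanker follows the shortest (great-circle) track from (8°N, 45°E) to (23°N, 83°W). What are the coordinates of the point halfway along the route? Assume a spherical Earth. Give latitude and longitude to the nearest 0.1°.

Write both endpoints as unit vectors p₁, p₂ with components (cos φ cos λ, cos φ sin λ, sin φ).
The central angle between the endpoints is δ = arccos(p₁·p₂) ≈ 2.102 rad (120.5°).
Interpolate at f = 1/2 with slerp weights a = sin((1−f)δ)/sin δ ≈ 1.007, b = sin(fδ)/sin δ ≈ 1.007.
p = a·p₁ + b·p₂ ≈ (0.818, -0.215, 0.534); φ = arcsin(p_z) ≈ 32.25°, λ = atan2(p_y, p_x) ≈ -14.72°.

≈ (32.2°N, 14.7°W)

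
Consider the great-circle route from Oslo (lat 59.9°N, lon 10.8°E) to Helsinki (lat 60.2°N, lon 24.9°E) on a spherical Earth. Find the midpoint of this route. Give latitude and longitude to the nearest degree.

≈ lat 60°N, lon 18°E

Write both endpoints as unit vectors p₁, p₂ with components (cos φ cos λ, cos φ sin λ, sin φ).
The central angle between the endpoints is δ = arccos(p₁·p₂) ≈ 0.123 rad (7.0°).
Interpolate at f = 1/2 with slerp weights a = sin((1−f)δ)/sin δ ≈ 0.501, b = sin(fδ)/sin δ ≈ 0.501.
p = a·p₁ + b·p₂ ≈ (0.473, 0.152, 0.868); φ = arcsin(p_z) ≈ 60.24°, λ = atan2(p_y, p_x) ≈ 17.82°.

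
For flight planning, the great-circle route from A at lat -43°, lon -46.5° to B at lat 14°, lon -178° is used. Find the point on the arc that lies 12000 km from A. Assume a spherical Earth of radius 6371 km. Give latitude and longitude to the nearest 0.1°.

From cos δ = sin φ₁ sin φ₂ + cos φ₁ cos φ₂ cos Δλ, the central angle is δ ≈ 2.259 rad (129.4°). The total great-circle distance is δ·R ≈ 2.259 × 6371 ≈ 14393 km, so the target fraction is f = 12000/14393 ≈ 0.834.
Interpolate at f ≈ 0.834 with slerp weights a = sin((1−f)δ)/sin δ ≈ 0.475, b = sin(fδ)/sin δ ≈ 1.232.
p = a·p₁ + b·p₂ ≈ (-0.956, -0.294, -0.026); φ = arcsin(p_z) ≈ -1.48°, λ = atan2(p_y, p_x) ≈ -162.92°.

≈ lat -1.5°, lon -162.9°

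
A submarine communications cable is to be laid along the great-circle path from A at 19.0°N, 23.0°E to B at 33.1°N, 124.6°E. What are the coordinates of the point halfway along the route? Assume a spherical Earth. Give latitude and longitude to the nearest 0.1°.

Convert each endpoint to a unit vector on the sphere (x = cos φ cos λ, y = cos φ sin λ, z = sin φ).
The central angle between the endpoints is δ = arccos(p₁·p₂) ≈ 1.552 rad (88.9°).
Interpolate at f = 1/2 with slerp weights a = sin((1−f)δ)/sin δ ≈ 0.701, b = sin(fδ)/sin δ ≈ 0.701.
p = a·p₁ + b·p₂ ≈ (0.277, 0.742, 0.611); φ = arcsin(p_z) ≈ 37.64°, λ = atan2(p_y, p_x) ≈ 69.56°.

≈ 37.6°N, 69.6°E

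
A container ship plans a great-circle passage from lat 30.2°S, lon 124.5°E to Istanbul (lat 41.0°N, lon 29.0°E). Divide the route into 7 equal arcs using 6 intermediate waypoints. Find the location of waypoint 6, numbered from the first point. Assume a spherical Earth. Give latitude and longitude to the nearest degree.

Convert each endpoint to a unit vector on the sphere (x = cos φ cos λ, y = cos φ sin λ, z = sin φ).
The central angle between the endpoints is δ = arccos(p₁·p₂) ≈ 1.974 rad (113.1°).
Interpolate at f = 6/7 with slerp weights a = sin((1−f)δ)/sin δ ≈ 0.303, b = sin(fδ)/sin δ ≈ 1.079.
p = a·p₁ + b·p₂ ≈ (0.564, 0.610, 0.556); φ = arcsin(p_z) ≈ 33.77°, λ = atan2(p_y, p_x) ≈ 47.25°.

≈ lat 34°N, lon 47°E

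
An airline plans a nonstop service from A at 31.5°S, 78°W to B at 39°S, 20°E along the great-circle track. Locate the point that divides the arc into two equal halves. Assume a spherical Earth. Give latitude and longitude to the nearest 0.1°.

The haversine formula gives a central angle δ ≈ 1.332 rad (76.3°) between the endpoints.
Interpolate at f = 1/2 with slerp weights a = sin((1−f)δ)/sin δ ≈ 0.636, b = sin(fδ)/sin δ ≈ 0.636.
p = a·p₁ + b·p₂ ≈ (0.577, -0.361, -0.732); φ = arcsin(p_z) ≈ -47.09°, λ = atan2(p_y, p_x) ≈ -32.05°.

≈ 47.1°S, 32.1°W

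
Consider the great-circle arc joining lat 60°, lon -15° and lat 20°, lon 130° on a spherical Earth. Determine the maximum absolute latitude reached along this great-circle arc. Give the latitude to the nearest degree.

The great circle lies in the plane with unit normal n̂ = (p₁ × p₂)/|p₁ × p₂|.
Here n̂_z ≈ +0.271; the vertex latitude is φ_max = arccos|n̂_z| ≈ 74.3°.

≈ 74°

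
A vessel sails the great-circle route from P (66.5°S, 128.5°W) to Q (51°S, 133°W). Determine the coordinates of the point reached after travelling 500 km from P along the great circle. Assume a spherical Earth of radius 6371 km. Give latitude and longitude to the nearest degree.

Write both endpoints as unit vectors p₁, p₂ with components (cos φ cos λ, cos φ sin λ, sin φ).
The central angle between the endpoints is δ = arccos(p₁·p₂) ≈ 0.273 rad (15.7°). The total great-circle distance is δ·R ≈ 0.273 × 6371 ≈ 1742 km, so the target fraction is f = 500/1742 ≈ 0.287.
Interpolate at f ≈ 0.287 with slerp weights a = sin((1−f)δ)/sin δ ≈ 0.717, b = sin(fδ)/sin δ ≈ 0.290.
p = a·p₁ + b·p₂ ≈ (-0.303, -0.357, -0.884); φ = arcsin(p_z) ≈ -62.07°, λ = atan2(p_y, p_x) ≈ -130.25°.

≈ (62°S, 130°W)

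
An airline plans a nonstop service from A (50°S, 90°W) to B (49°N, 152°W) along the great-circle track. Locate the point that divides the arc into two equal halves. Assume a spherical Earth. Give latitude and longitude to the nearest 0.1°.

≈ (0.6°S, 121.4°W)

Write both endpoints as unit vectors p₁, p₂ with components (cos φ cos λ, cos φ sin λ, sin φ).
The central angle between the endpoints is δ = arccos(p₁·p₂) ≈ 1.961 rad (112.3°).
Interpolate at f = 1/2 with slerp weights a = sin((1−f)δ)/sin δ ≈ 0.898, b = sin(fδ)/sin δ ≈ 0.898.
p = a·p₁ + b·p₂ ≈ (-0.520, -0.854, -0.010); φ = arcsin(p_z) ≈ -0.58°, λ = atan2(p_y, p_x) ≈ -121.35°.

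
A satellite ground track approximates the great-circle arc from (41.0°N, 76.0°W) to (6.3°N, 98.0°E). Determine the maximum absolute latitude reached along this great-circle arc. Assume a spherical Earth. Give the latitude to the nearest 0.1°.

The great circle lies in the plane with unit normal n̂ = (p₁ × p₂)/|p₁ × p₂|.
Here n̂_z ≈ +0.106; the vertex latitude is φ_max = arccos|n̂_z| ≈ 83.9°.
Check via Clairaut: cos φ_max = |cos φ₁| · sin C = cos(41.0°)·sin(8.1°) ≈ 0.106, again giving ≈ 83.9°.

≈ 83.9°N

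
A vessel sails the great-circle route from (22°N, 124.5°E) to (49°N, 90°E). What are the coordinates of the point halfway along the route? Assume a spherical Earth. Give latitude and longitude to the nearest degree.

≈ (37°N, 110°E)

Convert each endpoint to a unit vector on the sphere (x = cos φ cos λ, y = cos φ sin λ, z = sin φ).
The central angle between the endpoints is δ = arccos(p₁·p₂) ≈ 0.670 rad (38.4°).
Interpolate at f = 1/2 with slerp weights a = sin((1−f)δ)/sin δ ≈ 0.529, b = sin(fδ)/sin δ ≈ 0.529.
p = a·p₁ + b·p₂ ≈ (-0.278, 0.752, 0.598); φ = arcsin(p_z) ≈ 36.72°, λ = atan2(p_y, p_x) ≈ 110.29°.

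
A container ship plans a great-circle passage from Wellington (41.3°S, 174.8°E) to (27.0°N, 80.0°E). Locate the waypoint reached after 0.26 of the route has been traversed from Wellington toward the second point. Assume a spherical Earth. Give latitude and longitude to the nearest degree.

≈ (28°S, 144°E)

From cos δ = sin φ₁ sin φ₂ + cos φ₁ cos φ₂ cos Δλ, the central angle is δ ≈ 1.934 rad (110.8°).
Interpolate at f = 0.26 with slerp weights a = sin((1−f)δ)/sin δ ≈ 1.060, b = sin(fδ)/sin δ ≈ 0.516.
p = a·p₁ + b·p₂ ≈ (-0.713, 0.525, -0.465); φ = arcsin(p_z) ≈ -27.72°, λ = atan2(p_y, p_x) ≈ 143.65°.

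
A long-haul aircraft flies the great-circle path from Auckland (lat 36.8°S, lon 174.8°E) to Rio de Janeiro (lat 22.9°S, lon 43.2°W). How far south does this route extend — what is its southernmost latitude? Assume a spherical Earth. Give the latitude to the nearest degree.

The great circle lies in the plane with unit normal n̂ = (p₁ × p₂)/|p₁ × p₂|.
Here n̂_z ≈ +0.484; the vertex latitude is φ_max = arccos|n̂_z| ≈ 61.0°.
Check via Clairaut: cos φ_max = |cos φ₁| · sin C = cos(36.8°)·sin(142.8°) ≈ 0.484, again giving ≈ 61.0°.

≈ 61°S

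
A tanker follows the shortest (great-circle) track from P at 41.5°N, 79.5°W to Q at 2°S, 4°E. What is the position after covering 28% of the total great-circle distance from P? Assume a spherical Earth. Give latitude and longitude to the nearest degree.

≈ 35°N, 50°W

The haversine formula gives a central angle δ ≈ 1.509 rad (86.5°) between the endpoints.
Interpolate at f = 0.28 with slerp weights a = sin((1−f)δ)/sin δ ≈ 0.887, b = sin(fδ)/sin δ ≈ 0.411.
p = a·p₁ + b·p₂ ≈ (0.531, -0.624, 0.573); φ = arcsin(p_z) ≈ 34.98°, λ = atan2(p_y, p_x) ≈ -49.64°.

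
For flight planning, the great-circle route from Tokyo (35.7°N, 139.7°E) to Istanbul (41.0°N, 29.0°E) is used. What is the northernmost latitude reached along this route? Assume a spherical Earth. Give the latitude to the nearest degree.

≈ 54°N

The great circle lies in the plane with unit normal n̂ = (p₁ × p₂)/|p₁ × p₂|.
Here n̂_z ≈ -0.581; the vertex latitude is φ_max = arccos|n̂_z| ≈ 54.5°.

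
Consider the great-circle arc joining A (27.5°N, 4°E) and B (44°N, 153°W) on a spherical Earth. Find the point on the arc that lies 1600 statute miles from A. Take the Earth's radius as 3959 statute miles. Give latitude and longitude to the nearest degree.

≈ (49°N, 6°W)

Convert each endpoint to a unit vector on the sphere (x = cos φ cos λ, y = cos φ sin λ, z = sin φ).
The central angle between the endpoints is δ = arccos(p₁·p₂) ≈ 1.841 rad (105.5°). The total great-circle distance is δ·R ≈ 1.841 × 3959 ≈ 7287 mi, so the target fraction is f = 1600/7287 ≈ 0.220.
Interpolate at f ≈ 0.220 with slerp weights a = sin((1−f)δ)/sin δ ≈ 1.028, b = sin(fδ)/sin δ ≈ 0.408.
p = a·p₁ + b·p₂ ≈ (0.648, -0.070, 0.758); φ = arcsin(p_z) ≈ 49.30°, λ = atan2(p_y, p_x) ≈ -6.13°.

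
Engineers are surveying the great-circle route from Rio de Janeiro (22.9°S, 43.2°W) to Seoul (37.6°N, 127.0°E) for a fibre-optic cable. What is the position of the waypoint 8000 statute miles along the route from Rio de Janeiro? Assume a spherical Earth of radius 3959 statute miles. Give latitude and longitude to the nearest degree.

≈ (65°N, 59°E)

Write both endpoints as unit vectors p₁, p₂ with components (cos φ cos λ, cos φ sin λ, sin φ).
The central angle between the endpoints is δ = arccos(p₁·p₂) ≈ 2.846 rad (163.1°). The total great-circle distance is δ·R ≈ 2.846 × 3959 ≈ 11267 mi, so the target fraction is f = 8000/11267 ≈ 0.710.
Interpolate at f ≈ 0.710 with slerp weights a = sin((1−f)δ)/sin δ ≈ 2.522, b = sin(fδ)/sin δ ≈ 3.091.
p = a·p₁ + b·p₂ ≈ (0.220, 0.365, 0.905); φ = arcsin(p_z) ≈ 64.76°, λ = atan2(p_y, p_x) ≈ 58.99°.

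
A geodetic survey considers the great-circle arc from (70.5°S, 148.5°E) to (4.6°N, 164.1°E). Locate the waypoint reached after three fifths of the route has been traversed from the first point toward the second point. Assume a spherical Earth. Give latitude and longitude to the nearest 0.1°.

≈ (25.6°S, 161.1°E)

The haversine formula gives a central angle δ ≈ 1.323 rad (75.8°) between the endpoints.
Interpolate at f = 3/5 with slerp weights a = sin((1−f)δ)/sin δ ≈ 0.521, b = sin(fδ)/sin δ ≈ 0.736.
p = a·p₁ + b·p₂ ≈ (-0.853, 0.292, -0.432); φ = arcsin(p_z) ≈ -25.59°, λ = atan2(p_y, p_x) ≈ 161.13°.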